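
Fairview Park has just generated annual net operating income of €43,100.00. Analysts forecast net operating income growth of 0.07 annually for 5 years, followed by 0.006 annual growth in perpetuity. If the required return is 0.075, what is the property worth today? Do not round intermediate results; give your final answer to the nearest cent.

€826418.81

D_1 = 46117.00000
D_2 = 49345.19000
D_3 = 52799.35330
D_4 = 56495.30803
D_5 = 60449.97959
Terminal value at year 5: TV = D_5×(1+g_2)/(r−g_2) = 60812.67947/0.069 = 881343.18074
P_0 = D_1/(1+r)^1 + D_2/(1+r)^2 + D_3/(1+r)^3 + D_4/(1+r)^4 + D_5/(1+r)^5 + TV/(1+r)^5
    = 42899.53488 + 42700.00216 + 42501.39750 + 42303.71658 + 42106.95511 + 613907.20060 = 826418.80685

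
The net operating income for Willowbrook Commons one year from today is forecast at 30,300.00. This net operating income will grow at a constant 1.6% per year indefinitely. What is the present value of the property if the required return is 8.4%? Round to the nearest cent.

Growing perpetuity: P = D₁ / (r − g) = 30,300.0000 / (0.084 − 0.016) = 445,588.24

445588.24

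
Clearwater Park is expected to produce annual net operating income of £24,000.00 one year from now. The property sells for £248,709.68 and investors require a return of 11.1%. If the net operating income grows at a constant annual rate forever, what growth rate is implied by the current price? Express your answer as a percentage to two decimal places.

1.45%

P = D₁/(r−g) ⇒ g = r − D₁/P = 0.111 − £24,000.00/£248,709.68 = 0.014502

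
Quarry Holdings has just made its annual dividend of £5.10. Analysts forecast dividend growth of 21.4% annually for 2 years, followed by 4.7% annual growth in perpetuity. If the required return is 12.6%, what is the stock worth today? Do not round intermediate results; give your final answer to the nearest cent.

D_1 = 6.19140
D_2 = 7.51636
Terminal value at year 2: TV = D_2×(1+g_2)/(r−g_2) = 7.86963/0.079 = 99.61555
P_0 = D_1/(1+r)^1 + D_2/(1+r)^2 + TV/(1+r)^2
    = 5.49858 + 5.92831 + 78.56884 = 89.99573

£90.00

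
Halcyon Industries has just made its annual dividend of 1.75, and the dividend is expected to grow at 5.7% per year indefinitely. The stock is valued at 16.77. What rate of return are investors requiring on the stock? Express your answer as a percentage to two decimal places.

D₁ = 1.75 × 1.057 = 1.8498
P = D₁/(r − g) ⇒ r = D₁/P + g = 1.8498/16.77 + 0.057 = 0.110301 + 0.057 = 0.167301

16.73%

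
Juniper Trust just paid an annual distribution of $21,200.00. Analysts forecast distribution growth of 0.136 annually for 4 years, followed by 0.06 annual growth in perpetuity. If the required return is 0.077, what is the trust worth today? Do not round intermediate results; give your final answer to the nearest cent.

$1733293.69

D_1 = 24083.20000
D_2 = 27358.51520
D_3 = 31079.27327
D_4 = 35306.05443
Terminal value at year 4: TV = D_4×(1+g_2)/(r−g_2) = 37424.41770/0.017 = 2201436.33514
P_0 = D_1/(1+r)^1 + D_2/(1+r)^2 + D_3/(1+r)^3 + D_4/(1+r)^4 + TV/(1+r)^4
    = 22361.37419 + 23586.37055 + 24878.47441 + 26241.36205 + 1636226.10438 = 1733293.68558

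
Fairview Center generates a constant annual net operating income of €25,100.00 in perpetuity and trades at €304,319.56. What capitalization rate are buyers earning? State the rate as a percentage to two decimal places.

8.25%

P = C/r ⇒ r = C/P = €25,100.00/€304,319.56 = 0.082479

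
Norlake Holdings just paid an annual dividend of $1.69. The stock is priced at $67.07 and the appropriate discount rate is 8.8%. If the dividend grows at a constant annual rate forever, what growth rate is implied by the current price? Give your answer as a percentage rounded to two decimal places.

P = D₀(1+g)/(r−g) ⇒ P(r−g) = D₀(1+g) ⇒ g(P+D₀) = P·r − D₀
g = (P·r − D₀)/(P + D₀) = ($67.07×0.088 − $1.69) / ($67.07 + $1.69) = 0.061259

6.13%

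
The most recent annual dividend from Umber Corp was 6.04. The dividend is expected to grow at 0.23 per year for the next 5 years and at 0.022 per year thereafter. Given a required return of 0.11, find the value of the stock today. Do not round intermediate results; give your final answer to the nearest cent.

158.72

D_1 = 7.42920
D_2 = 9.13792
D_3 = 11.23964
D_4 = 13.82475
D_5 = 17.00445
Terminal value at year 5: TV = D_5×(1+g_2)/(r−g_2) = 17.37854/0.088 = 197.48346
P_0 = D_1/(1+r)^1 + D_2/(1+r)^2 + D_3/(1+r)^3 + D_4/(1+r)^4 + D_5/(1+r)^5 + TV/(1+r)^5
    = 6.69297 + 7.41654 + 8.21833 + 9.10679 + 10.09131 + 117.19682 = 158.72276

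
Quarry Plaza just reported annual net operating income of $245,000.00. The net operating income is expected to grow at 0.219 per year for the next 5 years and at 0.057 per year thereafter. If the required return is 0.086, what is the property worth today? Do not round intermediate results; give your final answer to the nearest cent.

D_1 = 298655.00000
D_2 = 364060.44500
D_3 = 443789.68246
D_4 = 540979.62291
D_5 = 659454.16033
Terminal value at year 5: TV = D_5×(1+g_2)/(r−g_2) = 697043.04747/0.029 = 24035967.15412
P_0 = D_1/(1+r)^1 + D_2/(1+r)^2 + D_3/(1+r)^3 + D_4/(1+r)^4 + D_5/(1+r)^5 + TV/(1+r)^5
    = 275004.60405 + 308683.80510 + 346487.62285 + 388921.18992 + 436551.50140 + 15911549.55089 = 17667198.27421

$17667198.27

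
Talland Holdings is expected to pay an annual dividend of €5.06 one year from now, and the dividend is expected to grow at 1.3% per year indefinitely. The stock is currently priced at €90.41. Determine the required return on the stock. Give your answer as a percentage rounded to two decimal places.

P = D₁/(r − g) ⇒ r = D₁/P + g = €5.0600/€90.41 + 0.013 = 0.055967 + 0.013 = 0.068967

6.90%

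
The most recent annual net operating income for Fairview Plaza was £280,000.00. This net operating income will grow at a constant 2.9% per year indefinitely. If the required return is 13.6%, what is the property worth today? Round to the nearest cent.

£2692710.28

D₁ = D₀ × (1 + g) = £280,000.00 × 1.029 = £288,120.0000
Growing perpetuity: P = D₁ / (r − g) = £288,120.0000 / (0.136 − 0.029) = £2,692,710.28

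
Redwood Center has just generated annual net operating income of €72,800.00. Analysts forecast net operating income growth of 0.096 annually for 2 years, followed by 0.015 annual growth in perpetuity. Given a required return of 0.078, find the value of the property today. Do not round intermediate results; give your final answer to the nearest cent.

D_1 = 79788.80000
D_2 = 87448.52480
Terminal value at year 2: TV = D_2×(1+g_2)/(r−g_2) = 88760.25267/0.063 = 1408892.89956
P_0 = D_1/(1+r)^1 + D_2/(1+r)^2 + TV/(1+r)^2
    = 74015.58442 + 75251.46616 + 1212384.73256 = 1361651.78314

€1361651.78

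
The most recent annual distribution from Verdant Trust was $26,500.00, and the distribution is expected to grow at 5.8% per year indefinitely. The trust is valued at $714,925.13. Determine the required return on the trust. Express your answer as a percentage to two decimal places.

D₁ = $26,500.00 × 1.058 = $28,037.0000
P = D₁/(r − g) ⇒ r = D₁/P + g = $28,037.0000/$714,925.13 + 0.058 = 0.039217 + 0.058 = 0.097217

9.72%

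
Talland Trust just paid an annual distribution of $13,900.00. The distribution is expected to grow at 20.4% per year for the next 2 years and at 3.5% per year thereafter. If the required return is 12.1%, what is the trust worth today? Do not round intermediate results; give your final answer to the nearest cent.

D_1 = 16735.60000
D_2 = 20149.66240
Terminal value at year 2: TV = D_2×(1+g_2)/(r−g_2) = 20854.90058/0.086 = 242498.84400
P_0 = D_1/(1+r)^1 + D_2/(1+r)^2 + TV/(1+r)^2
    = 14929.17038 + 16034.54161 + 192973.84376 = 223937.55575

$223937.56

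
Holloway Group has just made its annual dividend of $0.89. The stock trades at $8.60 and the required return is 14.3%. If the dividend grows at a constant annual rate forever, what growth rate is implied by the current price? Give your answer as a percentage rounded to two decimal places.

3.58%

P = D₀(1+g)/(r−g) ⇒ P(r−g) = D₀(1+g) ⇒ g(P+D₀) = P·r − D₀
g = (P·r − D₀)/(P + D₀) = ($8.60×0.143 − $0.89) / ($8.60 + $0.89) = 0.035806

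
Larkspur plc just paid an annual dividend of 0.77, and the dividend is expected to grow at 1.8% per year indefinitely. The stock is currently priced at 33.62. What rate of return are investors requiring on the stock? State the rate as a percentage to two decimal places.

D₁ = 0.77 × 1.018 = 0.7839
P = D₁/(r − g) ⇒ r = D₁/P + g = 0.7839/33.62 + 0.018 = 0.023315 + 0.018 = 0.041315

4.13%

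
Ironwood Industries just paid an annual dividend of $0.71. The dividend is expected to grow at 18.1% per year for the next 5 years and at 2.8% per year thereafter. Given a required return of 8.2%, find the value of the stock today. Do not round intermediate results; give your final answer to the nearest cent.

D_1 = 0.83851
D_2 = 0.99028
D_3 = 1.16952
D_4 = 1.38120
D_5 = 1.63120
Terminal value at year 5: TV = D_5×(1+g_2)/(r−g_2) = 1.67688/0.054 = 31.05326
P_0 = D_1/(1+r)^1 + D_2/(1+r)^2 + D_3/(1+r)^3 + D_4/(1+r)^4 + D_5/(1+r)^5 + TV/(1+r)^5
    = 0.77496 + 0.84587 + 0.92326 + 1.00774 + 1.09995 + 20.93972 = 25.59151

$25.59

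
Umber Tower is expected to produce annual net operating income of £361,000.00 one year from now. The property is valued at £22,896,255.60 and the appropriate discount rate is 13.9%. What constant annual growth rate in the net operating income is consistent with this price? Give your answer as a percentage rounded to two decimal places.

P = D₁/(r−g) ⇒ g = r − D₁/P = 0.139 − £361,000.00/£22,896,255.60 = 0.123233

12.32%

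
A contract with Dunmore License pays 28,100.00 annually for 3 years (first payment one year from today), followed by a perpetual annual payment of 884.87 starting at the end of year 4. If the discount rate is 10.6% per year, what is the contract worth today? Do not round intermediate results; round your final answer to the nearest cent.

PV of 3-year annuity: 28,100.00 × [1 − (1+0.106)^−3] / 0.106 = 69148.93905
Perpetuity value at year 3: 884.87 / 0.106 = 8347.83019
PV of perpetuity: 8347.83019 / (1+0.106)^3 = 6170.32764
Total PV = 69148.93905 + 6170.32764 = 75319.26669

75319.27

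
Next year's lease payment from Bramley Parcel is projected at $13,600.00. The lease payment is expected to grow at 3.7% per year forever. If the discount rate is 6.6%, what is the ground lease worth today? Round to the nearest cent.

Growing perpetuity: P = D₁ / (r − g) = $13,600.0000 / (0.066 − 0.037) = $468,965.52

$468965.52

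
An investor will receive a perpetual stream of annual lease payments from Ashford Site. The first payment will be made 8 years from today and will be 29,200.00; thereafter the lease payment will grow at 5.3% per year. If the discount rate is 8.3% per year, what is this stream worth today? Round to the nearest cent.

Value at end of year 7: C₁ / (r − g) = 29,200.00 / (0.083 − 0.053) = 973,333.3333
Discount to today: PV = 973,333.3333 / (1 + 0.083)^7 = 973,333.3333 / 1.747428 = 557,009.24

557009.24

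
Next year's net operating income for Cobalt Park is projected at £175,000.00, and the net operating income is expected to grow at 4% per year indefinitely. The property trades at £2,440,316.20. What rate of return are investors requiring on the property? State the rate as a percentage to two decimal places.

11.17%

P = D₁/(r − g) ⇒ r = D₁/P + g = £175,000.0000/£2,440,316.20 + 0.04 = 0.071712 + 0.04 = 0.111712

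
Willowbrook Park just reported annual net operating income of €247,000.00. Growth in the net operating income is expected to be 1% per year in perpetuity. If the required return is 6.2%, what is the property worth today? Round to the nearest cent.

€4797500.00

D₁ = D₀ × (1 + g) = €247,000.00 × 1.01 = €249,470.0000
Growing perpetuity: P = D₁ / (r − g) = €249,470.0000 / (0.062 − 0.01) = €4,797,500.00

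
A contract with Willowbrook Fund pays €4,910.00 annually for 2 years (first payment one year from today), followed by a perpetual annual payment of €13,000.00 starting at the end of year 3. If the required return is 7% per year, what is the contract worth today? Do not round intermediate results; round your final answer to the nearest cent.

€171087.42

PV of 2-year annuity: €4,910.00 × [1 − (1+0.07)^−2] / 0.07 = 8877.36920
Perpetuity value at year 2: €13,000.00 / 0.07 = 185714.28571
PV of perpetuity: 185714.28571 / (1+0.07)^2 = 162210.04954
Total PV = 8877.36920 + 162210.04954 = 171087.41874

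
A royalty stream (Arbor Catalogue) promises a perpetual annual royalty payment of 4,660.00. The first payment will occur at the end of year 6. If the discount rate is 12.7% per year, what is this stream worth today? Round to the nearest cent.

Value at end of year 5: C / r = 4,660.00 / 0.127 = 36,692.9134
Discount to today: PV = 36,692.9134 / (1 + 0.127)^5 = 36,692.9134 / 1.818108 = 20,181.93

20181.93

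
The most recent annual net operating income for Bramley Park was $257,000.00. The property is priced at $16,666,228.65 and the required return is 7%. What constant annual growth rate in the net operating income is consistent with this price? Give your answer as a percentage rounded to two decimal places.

5.38%

P = D₀(1+g)/(r−g) ⇒ P(r−g) = D₀(1+g) ⇒ g(P+D₀) = P·r − D₀
g = (P·r − D₀)/(P + D₀) = ($16,666,228.65×0.07 − $257,000.00) / ($16,666,228.65 + $257,000.00) = 0.053751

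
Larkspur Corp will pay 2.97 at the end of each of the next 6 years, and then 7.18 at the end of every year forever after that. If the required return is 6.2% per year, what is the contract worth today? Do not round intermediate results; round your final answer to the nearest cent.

PV of 6-year annuity: 2.97 × [1 − (1+0.062)^−6] / 0.062 = 14.51313
Perpetuity value at year 6: 7.18 / 0.062 = 115.80645
PV of perpetuity: 115.80645 / (1+0.062)^6 = 80.72084
Total PV = 14.51313 + 80.72084 = 95.23397

95.23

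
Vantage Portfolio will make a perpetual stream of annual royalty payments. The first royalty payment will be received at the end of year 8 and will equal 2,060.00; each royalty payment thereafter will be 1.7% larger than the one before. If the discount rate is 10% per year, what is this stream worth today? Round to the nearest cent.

Value at end of year 7: C₁ / (r − g) = 2,060.00 / (0.1 − 0.017) = 24,819.2771
Discount to today: PV = 24,819.2771 / (1 + 0.1)^7 = 24,819.2771 / 1.948717 = 12,736.21

12736.21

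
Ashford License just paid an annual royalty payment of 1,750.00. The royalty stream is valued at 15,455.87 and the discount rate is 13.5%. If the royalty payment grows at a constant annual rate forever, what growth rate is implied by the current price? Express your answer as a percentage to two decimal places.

1.96%

P = D₀(1+g)/(r−g) ⇒ P(r−g) = D₀(1+g) ⇒ g(P+D₀) = P·r − D₀
g = (P·r − D₀)/(P + D₀) = (15,455.87×0.135 − 1,750.00) / (15,455.87 + 1,750.00) = 0.019560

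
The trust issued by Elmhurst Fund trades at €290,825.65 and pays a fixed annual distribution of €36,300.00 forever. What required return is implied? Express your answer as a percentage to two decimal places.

12.48%

P = C/r ⇒ r = C/P = €36,300.00/€290,825.65 = 0.124817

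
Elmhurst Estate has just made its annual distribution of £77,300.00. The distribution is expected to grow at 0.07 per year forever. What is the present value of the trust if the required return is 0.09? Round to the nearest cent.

D₁ = D₀ × (1 + g) = £77,300.00 × 1.07 = £82,711.0000
Growing perpetuity: P = D₁ / (r − g) = £82,711.0000 / (0.09 − 0.07) = £4,135,550.00

£4135550.00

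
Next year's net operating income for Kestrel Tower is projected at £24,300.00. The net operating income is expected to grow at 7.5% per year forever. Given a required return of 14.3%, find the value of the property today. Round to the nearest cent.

Growing perpetuity: P = D₁ / (r − g) = £24,300.0000 / (0.143 − 0.075) = £357,352.94

£357352.94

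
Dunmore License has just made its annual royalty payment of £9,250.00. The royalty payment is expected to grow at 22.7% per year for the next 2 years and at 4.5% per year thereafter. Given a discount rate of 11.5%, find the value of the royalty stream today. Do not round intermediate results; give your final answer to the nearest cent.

D_1 = 11349.75000
D_2 = 13926.14325
Terminal value at year 2: TV = D_2×(1+g_2)/(r−g_2) = 14552.81970/0.07 = 207897.42423
P_0 = D_1/(1+r)^1 + D_2/(1+r)^2 + TV/(1+r)^2
    = 10179.14798 + 11201.62742 + 167224.29506 = 188605.07047

£188605.07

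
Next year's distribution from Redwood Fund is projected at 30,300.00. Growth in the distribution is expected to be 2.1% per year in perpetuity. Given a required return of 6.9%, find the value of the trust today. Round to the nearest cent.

631250.00

Growing perpetuity: P = D₁ / (r − g) = 30,300.0000 / (0.069 − 0.021) = 631,250.00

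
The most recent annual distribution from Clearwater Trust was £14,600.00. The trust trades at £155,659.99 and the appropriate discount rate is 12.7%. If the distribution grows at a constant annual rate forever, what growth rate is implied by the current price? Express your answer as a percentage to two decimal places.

P = D₀(1+g)/(r−g) ⇒ P(r−g) = D₀(1+g) ⇒ g(P+D₀) = P·r − D₀
g = (P·r − D₀)/(P + D₀) = (£155,659.99×0.127 − £14,600.00) / (£155,659.99 + £14,600.00) = 0.030358

3.04%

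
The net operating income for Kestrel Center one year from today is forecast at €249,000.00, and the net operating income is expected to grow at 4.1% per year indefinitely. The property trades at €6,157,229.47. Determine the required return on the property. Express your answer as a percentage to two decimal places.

P = D₁/(r − g) ⇒ r = D₁/P + g = €249,000.0000/€6,157,229.47 + 0.041 = 0.040440 + 0.041 = 0.081440

8.14%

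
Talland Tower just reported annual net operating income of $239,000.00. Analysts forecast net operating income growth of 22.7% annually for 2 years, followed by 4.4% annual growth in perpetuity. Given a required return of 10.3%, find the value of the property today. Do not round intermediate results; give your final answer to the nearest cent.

$5795032.93

D_1 = 293253.00000
D_2 = 359821.43100
Terminal value at year 2: TV = D_2×(1+g_2)/(r−g_2) = 375653.57396/0.059 = 6367009.72820
P_0 = D_1/(1+r)^1 + D_2/(1+r)^2 + TV/(1+r)^2
    = 265868.54034 + 295757.66002 + 5233406.72986 = 5795032.93022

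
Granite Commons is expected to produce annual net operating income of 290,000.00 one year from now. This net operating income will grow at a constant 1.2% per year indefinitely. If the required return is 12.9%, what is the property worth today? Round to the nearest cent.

Growing perpetuity: P = D₁ / (r − g) = 290,000.0000 / (0.129 − 0.012) = 2,478,632.48

2478632.48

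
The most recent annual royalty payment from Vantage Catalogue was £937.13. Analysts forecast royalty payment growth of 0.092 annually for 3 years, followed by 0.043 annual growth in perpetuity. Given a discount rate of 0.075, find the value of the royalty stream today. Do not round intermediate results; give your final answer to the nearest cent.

£34917.96

D_1 = 1023.34596
D_2 = 1117.49379
D_3 = 1220.30322
Terminal value at year 3: TV = D_3×(1+g_2)/(r−g_2) = 1272.77626/0.032 = 39774.25797
P_0 = D_1/(1+r)^1 + D_2/(1+r)^2 + D_3/(1+r)^3 + TV/(1+r)^3
    = 951.94973 + 967.00382 + 982.29597 + 32016.70935 = 34917.95887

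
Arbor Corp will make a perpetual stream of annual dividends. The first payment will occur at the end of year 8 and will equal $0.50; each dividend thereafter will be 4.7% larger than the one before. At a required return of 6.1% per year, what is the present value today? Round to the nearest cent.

$23.60

Value at end of year 7: C₁ / (r − g) = $0.50 / (0.061 − 0.047) = $35.7143
Discount to today: PV = $35.7143 / (1 + 0.061)^7 = $35.7143 / 1.513588 = $23.60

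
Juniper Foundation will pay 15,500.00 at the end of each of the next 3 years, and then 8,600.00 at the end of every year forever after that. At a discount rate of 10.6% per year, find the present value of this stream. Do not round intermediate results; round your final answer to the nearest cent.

98111.71

PV of 3-year annuity: 15,500.00 × [1 − (1+0.106)^−3] / 0.106 = 38142.65321
Perpetuity value at year 3: 8,600.00 / 0.106 = 81132.07547
PV of perpetuity: 81132.07547 / (1+0.106)^3 = 59969.05498
Total PV = 38142.65321 + 59969.05498 = 98111.70819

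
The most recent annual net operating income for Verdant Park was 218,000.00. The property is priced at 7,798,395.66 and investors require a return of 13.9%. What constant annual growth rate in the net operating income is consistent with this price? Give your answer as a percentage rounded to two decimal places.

10.80%

P = D₀(1+g)/(r−g) ⇒ P(r−g) = D₀(1+g) ⇒ g(P+D₀) = P·r − D₀
g = (P·r − D₀)/(P + D₀) = (7,798,395.66×0.139 − 218,000.00) / (7,798,395.66 + 218,000.00) = 0.108026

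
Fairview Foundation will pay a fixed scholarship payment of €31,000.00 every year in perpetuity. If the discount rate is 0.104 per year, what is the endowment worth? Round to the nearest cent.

€298076.92

Level perpetuity: PV = C / r = €31,000.00 / 0.104 = €298,076.92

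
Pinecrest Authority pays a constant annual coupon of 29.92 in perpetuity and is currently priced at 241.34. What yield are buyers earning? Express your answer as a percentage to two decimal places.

12.40%

P = C/r ⇒ r = C/P = 29.92/241.34 = 0.123974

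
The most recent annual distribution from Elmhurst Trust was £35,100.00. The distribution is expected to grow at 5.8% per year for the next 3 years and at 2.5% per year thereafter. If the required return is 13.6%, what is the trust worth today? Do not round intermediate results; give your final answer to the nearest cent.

£353326.73

D_1 = 37135.80000
D_2 = 39289.67640
D_3 = 41568.47763
Terminal value at year 3: TV = D_3×(1+g_2)/(r−g_2) = 42607.68957/0.111 = 383853.05921
P_0 = D_1/(1+r)^1 + D_2/(1+r)^2 + D_3/(1+r)^3 + TV/(1+r)^3
    = 32689.96479 + 30445.40735 + 28354.96565 + 261836.39448 = 353326.73226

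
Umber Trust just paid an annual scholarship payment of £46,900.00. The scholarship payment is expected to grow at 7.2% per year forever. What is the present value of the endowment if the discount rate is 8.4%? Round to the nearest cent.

£4189733.33

D₁ = D₀ × (1 + g) = £46,900.00 × 1.072 = £50,276.8000
Growing perpetuity: P = D₁ / (r − g) = £50,276.8000 / (0.084 − 0.072) = £4,189,733.33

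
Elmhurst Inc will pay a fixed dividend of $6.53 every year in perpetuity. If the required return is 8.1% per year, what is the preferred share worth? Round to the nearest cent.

Level perpetuity: PV = C / r = $6.53 / 0.081 = $80.62

$80.62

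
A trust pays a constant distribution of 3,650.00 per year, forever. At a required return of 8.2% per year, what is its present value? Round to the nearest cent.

Level perpetuity: PV = C / r = 3,650.00 / 0.082 = 44,512.20

44512.20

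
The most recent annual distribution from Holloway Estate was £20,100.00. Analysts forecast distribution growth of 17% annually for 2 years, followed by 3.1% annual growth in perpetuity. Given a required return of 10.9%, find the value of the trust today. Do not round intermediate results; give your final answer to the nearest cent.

£339289.45

D_1 = 23517.00000
D_2 = 27514.89000
Terminal value at year 2: TV = D_2×(1+g_2)/(r−g_2) = 28367.85159/0.078 = 363690.40500
P_0 = D_1/(1+r)^1 + D_2/(1+r)^2 + TV/(1+r)^2
    = 21205.59062 + 22371.99371 + 295711.86562 = 339289.44995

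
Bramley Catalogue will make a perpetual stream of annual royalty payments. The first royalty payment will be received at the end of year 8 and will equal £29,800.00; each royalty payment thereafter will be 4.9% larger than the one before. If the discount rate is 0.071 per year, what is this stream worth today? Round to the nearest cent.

Value at end of year 7: C₁ / (r − g) = £29,800.00 / (0.071 − 0.049) = £1,354,545.4545
Discount to today: PV = £1,354,545.4545 / (1 + 0.071)^7 = £1,354,545.4545 / 1.616316 = £838,044.90

£838044.90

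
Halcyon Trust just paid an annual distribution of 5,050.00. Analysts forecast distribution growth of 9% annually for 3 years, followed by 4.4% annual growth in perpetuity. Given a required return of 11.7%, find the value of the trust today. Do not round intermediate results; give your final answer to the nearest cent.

81539.59

D_1 = 5504.50000
D_2 = 5999.90500
D_3 = 6539.89645
Terminal value at year 3: TV = D_3×(1+g_2)/(r−g_2) = 6827.65189/0.073 = 93529.47800
P_0 = D_1/(1+r)^1 + D_2/(1+r)^2 + D_3/(1+r)^3 + TV/(1+r)^3
    = 4927.93196 + 4808.81454 + 4692.57641 + 67110.27078 = 81539.59368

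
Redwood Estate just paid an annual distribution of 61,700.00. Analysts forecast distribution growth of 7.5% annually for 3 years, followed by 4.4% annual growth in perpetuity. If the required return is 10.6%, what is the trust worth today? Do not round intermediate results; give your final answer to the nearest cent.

1128928.55

D_1 = 66327.50000
D_2 = 71302.06250
D_3 = 76649.71719
Terminal value at year 3: TV = D_3×(1+g_2)/(r−g_2) = 80022.30474/0.062 = 1290682.33458
P_0 = D_1/(1+r)^1 + D_2/(1+r)^2 + D_3/(1+r)^3 + TV/(1+r)^3
    = 59970.61483 + 58289.70248 + 56655.90431 + 954012.32414 = 1128928.54575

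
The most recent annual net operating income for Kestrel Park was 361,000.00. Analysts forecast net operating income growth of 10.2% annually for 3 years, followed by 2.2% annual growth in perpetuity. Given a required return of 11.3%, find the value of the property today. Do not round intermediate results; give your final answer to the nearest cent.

D_1 = 397822.00000
D_2 = 438399.84400
D_3 = 483116.62809
Terminal value at year 3: TV = D_3×(1+g_2)/(r−g_2) = 493745.19391/0.091 = 5425771.36160
P_0 = D_1/(1+r)^1 + D_2/(1+r)^2 + D_3/(1+r)^3 + TV/(1+r)^3
    = 357432.16532 + 353899.59226 + 350401.93232 + 3935283.23985 = 4997016.92974

4997016.93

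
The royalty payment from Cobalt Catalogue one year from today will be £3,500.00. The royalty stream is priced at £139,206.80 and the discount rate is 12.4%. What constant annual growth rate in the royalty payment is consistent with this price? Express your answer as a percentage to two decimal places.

9.89%

P = D₁/(r−g) ⇒ g = r − D₁/P = 0.124 − £3,500.00/£139,206.80 = 0.098858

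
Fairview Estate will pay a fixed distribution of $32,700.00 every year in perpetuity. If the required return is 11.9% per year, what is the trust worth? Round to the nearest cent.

Level perpetuity: PV = C / r = $32,700.00 / 0.119 = $274,789.92

$274789.92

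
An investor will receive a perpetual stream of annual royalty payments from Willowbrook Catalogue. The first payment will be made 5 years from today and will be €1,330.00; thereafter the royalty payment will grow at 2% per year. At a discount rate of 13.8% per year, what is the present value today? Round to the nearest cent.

€6720.48

Value at end of year 4: C₁ / (r − g) = €1,330.00 / (0.138 − 0.02) = €11,271.1864
Discount to today: PV = €11,271.1864 / (1 + 0.138)^4 = €11,271.1864 / 1.677139 = €6,720.48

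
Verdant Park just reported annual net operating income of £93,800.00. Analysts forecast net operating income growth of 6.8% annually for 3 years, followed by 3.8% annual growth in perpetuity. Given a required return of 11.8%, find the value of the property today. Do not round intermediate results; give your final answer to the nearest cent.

D_1 = 100178.40000
D_2 = 106990.53120
D_3 = 114265.88732
Terminal value at year 3: TV = D_3×(1+g_2)/(r−g_2) = 118607.99104/0.08 = 1482599.88800
P_0 = D_1/(1+r)^1 + D_2/(1+r)^2 + D_3/(1+r)^3 + TV/(1+r)^3
    = 89605.00894 + 85597.62930 + 81769.47056 + 1060958.88054 = 1317930.98934

£1317930.99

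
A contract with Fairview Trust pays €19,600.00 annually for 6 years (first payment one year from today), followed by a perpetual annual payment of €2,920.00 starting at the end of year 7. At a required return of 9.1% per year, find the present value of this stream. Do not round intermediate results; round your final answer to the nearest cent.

€106690.47

PV of 6-year annuity: €19,600.00 × [1 − (1+0.091)^−6] / 0.091 = 87662.47864
Perpetuity value at year 6: €2,920.00 / 0.091 = 32087.91209
PV of perpetuity: 32087.91209 / (1+0.091)^6 = 19027.99180
Total PV = 87662.47864 + 19027.99180 = 106690.47044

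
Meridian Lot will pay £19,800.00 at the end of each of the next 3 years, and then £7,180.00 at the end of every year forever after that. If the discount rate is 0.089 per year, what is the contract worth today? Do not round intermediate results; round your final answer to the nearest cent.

PV of 3-year annuity: £19,800.00 × [1 − (1+0.089)^−3] / 0.089 = 50209.09334
Perpetuity value at year 3: £7,180.00 / 0.089 = 80674.15730
PV of perpetuity: 80674.15730 / (1+0.089)^3 = 62467.02144
Total PV = 50209.09334 + 62467.02144 = 112676.11478

£112676.11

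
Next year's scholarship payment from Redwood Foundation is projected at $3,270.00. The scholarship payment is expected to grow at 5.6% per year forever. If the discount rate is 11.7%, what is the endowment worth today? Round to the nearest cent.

Growing perpetuity: P = D₁ / (r − g) = $3,270.0000 / (0.117 − 0.056) = $53,606.56

$53606.56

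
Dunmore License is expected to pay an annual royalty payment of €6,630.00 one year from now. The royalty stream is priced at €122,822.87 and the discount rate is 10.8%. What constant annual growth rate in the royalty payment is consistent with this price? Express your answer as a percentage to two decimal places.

5.40%

P = D₁/(r−g) ⇒ g = r − D₁/P = 0.108 − €6,630.00/€122,822.87 = 0.054020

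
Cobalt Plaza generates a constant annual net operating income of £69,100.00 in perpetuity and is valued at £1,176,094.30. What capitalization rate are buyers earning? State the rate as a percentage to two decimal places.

5.88%

P = C/r ⇒ r = C/P = £69,100.00/£1,176,094.30 = 0.058754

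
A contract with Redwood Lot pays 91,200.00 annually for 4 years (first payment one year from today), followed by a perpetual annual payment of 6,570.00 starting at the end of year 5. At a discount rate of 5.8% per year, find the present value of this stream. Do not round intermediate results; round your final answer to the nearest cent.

407875.76

PV of 4-year annuity: 91,200.00 × [1 − (1+0.058)^−4] / 0.058 = 317470.29167
Perpetuity value at year 4: 6,570.00 / 0.058 = 113275.86207
PV of perpetuity: 113275.86207 / (1+0.058)^4 = 90405.46935
Total PV = 317470.29167 + 90405.46935 = 407875.76102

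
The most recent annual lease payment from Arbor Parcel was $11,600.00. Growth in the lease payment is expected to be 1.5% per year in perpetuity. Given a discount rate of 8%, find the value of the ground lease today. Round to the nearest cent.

$181138.46

D₁ = D₀ × (1 + g) = $11,600.00 × 1.015 = $11,774.0000
Growing perpetuity: P = D₁ / (r − g) = $11,774.0000 / (0.08 − 0.015) = $181,138.46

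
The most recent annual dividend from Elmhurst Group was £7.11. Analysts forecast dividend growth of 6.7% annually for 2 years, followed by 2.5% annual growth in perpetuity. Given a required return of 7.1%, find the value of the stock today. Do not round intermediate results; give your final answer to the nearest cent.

D_1 = 7.58637
D_2 = 8.09466
Terminal value at year 2: TV = D_2×(1+g_2)/(r−g_2) = 8.29702/0.046 = 180.37007
P_0 = D_1/(1+r)^1 + D_2/(1+r)^2 + TV/(1+r)^2
    = 7.08345 + 7.05699 + 157.24815 = 171.38858

£171.39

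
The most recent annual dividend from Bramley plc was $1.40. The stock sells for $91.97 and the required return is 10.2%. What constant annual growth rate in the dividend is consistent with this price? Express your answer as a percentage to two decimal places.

P = D₀(1+g)/(r−g) ⇒ P(r−g) = D₀(1+g) ⇒ g(P+D₀) = P·r − D₀
g = (P·r − D₀)/(P + D₀) = ($91.97×0.102 − $1.40) / ($91.97 + $1.40) = 0.085476

8.55%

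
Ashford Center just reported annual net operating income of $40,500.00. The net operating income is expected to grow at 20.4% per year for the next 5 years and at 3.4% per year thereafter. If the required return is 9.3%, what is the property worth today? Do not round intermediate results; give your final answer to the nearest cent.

$1424423.03

D_1 = 48762.00000
D_2 = 58709.44800
D_3 = 70686.17539
D_4 = 85106.15517
D_5 = 102467.81083
Terminal value at year 5: TV = D_5×(1+g_2)/(r−g_2) = 105951.71640/0.059 = 1795791.80331
P_0 = D_1/(1+r)^1 + D_2/(1+r)^2 + D_3/(1+r)^3 + D_4/(1+r)^4 + D_5/(1+r)^5 + TV/(1+r)^5
    = 44612.99177 + 49143.67986 + 54134.48358 + 59632.13013 + 65688.09211 + 1151211.64809 = 1424423.02552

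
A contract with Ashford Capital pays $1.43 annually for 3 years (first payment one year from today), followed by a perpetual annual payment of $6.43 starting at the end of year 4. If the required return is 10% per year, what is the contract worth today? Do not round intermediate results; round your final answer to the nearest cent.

PV of 3-year annuity: $1.43 × [1 − (1+0.1)^−3] / 0.1 = 3.55620
Perpetuity value at year 3: $6.43 / 0.1 = 64.30000
PV of perpetuity: 64.30000 / (1+0.1)^3 = 48.30954
Total PV = 3.55620 + 48.30954 = 51.86574

$51.87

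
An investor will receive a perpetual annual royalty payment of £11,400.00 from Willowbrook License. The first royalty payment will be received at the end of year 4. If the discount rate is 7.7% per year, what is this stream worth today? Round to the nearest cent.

£118513.28

Value at end of year 3: C / r = £11,400.00 / 0.077 = £148,051.9481
Discount to today: PV = £148,051.9481 / (1 + 0.077)^3 = £148,051.9481 / 1.249244 = £118,513.28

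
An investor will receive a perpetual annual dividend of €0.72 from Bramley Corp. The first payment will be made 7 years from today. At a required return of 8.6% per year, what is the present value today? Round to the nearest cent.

Value at end of year 6: C / r = €0.72 / 0.086 = €8.3721
Discount to today: PV = €8.3721 / (1 + 0.086)^6 = €8.3721 / 1.640510 = €5.10

€5.10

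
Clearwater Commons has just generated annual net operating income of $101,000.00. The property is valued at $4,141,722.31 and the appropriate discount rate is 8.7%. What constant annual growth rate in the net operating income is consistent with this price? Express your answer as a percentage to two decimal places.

P = D₀(1+g)/(r−g) ⇒ P(r−g) = D₀(1+g) ⇒ g(P+D₀) = P·r − D₀
g = (P·r − D₀)/(P + D₀) = ($4,141,722.31×0.087 − $101,000.00) / ($4,141,722.31 + $101,000.00) = 0.061123

6.11%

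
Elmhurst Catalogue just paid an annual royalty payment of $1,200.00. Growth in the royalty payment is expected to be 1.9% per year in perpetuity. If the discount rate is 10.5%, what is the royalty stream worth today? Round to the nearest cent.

D₁ = D₀ × (1 + g) = $1,200.00 × 1.019 = $1,222.8000
Growing perpetuity: P = D₁ / (r − g) = $1,222.8000 / (0.105 − 0.019) = $14,218.60

$14218.60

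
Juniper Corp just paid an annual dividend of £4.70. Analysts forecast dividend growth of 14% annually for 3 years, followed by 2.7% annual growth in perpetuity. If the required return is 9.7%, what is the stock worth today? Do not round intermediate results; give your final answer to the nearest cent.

D_1 = 5.35800
D_2 = 6.10812
D_3 = 6.96326
Terminal value at year 3: TV = D_3×(1+g_2)/(r−g_2) = 7.15126/0.07 = 102.16092
P_0 = D_1/(1+r)^1 + D_2/(1+r)^2 + D_3/(1+r)^3 + TV/(1+r)^3
    = 4.88423 + 5.07568 + 5.27464 + 77.38645 = 92.62100

£92.62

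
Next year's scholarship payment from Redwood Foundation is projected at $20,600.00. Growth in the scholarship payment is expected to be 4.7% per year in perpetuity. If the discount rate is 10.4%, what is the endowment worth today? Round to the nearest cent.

$361403.51

Growing perpetuity: P = D₁ / (r − g) = $20,600.0000 / (0.104 − 0.047) = $361,403.51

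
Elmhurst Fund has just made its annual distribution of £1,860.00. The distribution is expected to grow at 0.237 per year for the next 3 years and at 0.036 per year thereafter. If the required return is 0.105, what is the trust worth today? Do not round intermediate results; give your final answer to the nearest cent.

D_1 = 2300.82000
D_2 = 2846.11434
D_3 = 3520.64344
Terminal value at year 3: TV = D_3×(1+g_2)/(r−g_2) = 3647.38660/0.069 = 52860.67540
P_0 = D_1/(1+r)^1 + D_2/(1+r)^2 + D_3/(1+r)^3 + TV/(1+r)^3
    = 2082.19005 + 2330.92225 + 2609.36726 + 39178.32583 = 46200.80538

£46200.81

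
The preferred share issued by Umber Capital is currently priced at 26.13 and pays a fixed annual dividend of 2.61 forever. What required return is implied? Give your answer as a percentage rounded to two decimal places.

9.99%

P = C/r ⇒ r = C/P = 2.61/26.13 = 0.099885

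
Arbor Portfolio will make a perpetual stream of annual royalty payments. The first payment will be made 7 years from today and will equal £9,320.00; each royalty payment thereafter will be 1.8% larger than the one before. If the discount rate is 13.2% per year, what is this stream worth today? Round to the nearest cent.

£38853.71

Value at end of year 6: C₁ / (r − g) = £9,320.00 / (0.132 − 0.018) = £81,754.3860
Discount to today: PV = £81,754.3860 / (1 + 0.132)^6 = £81,754.3860 / 2.104159 = £38,853.71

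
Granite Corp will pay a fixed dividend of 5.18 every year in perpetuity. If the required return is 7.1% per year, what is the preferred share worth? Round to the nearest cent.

Level perpetuity: PV = C / r = 5.18 / 0.071 = 72.96

72.96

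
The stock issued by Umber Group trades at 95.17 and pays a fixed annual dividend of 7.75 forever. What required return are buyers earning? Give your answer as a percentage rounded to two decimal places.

P = C/r ⇒ r = C/P = 7.75/95.17 = 0.081433

8.14%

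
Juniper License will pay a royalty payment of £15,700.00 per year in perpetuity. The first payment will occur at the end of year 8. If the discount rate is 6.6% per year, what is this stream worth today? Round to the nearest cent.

Value at end of year 7: C / r = £15,700.00 / 0.066 = £237,878.7879
Discount to today: PV = £237,878.7879 / (1 + 0.066)^7 = £237,878.7879 / 1.564229 = £152,074.11

£152074.11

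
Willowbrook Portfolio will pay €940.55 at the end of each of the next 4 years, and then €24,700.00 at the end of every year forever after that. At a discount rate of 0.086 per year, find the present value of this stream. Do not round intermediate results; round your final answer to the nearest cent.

€209554.64

PV of 4-year annuity: €940.55 × [1 − (1+0.086)^−4] / 0.086 = 3074.06496
Perpetuity value at year 4: €24,700.00 / 0.086 = 287209.30233
PV of perpetuity: 287209.30233 / (1+0.086)^4 = 206480.57503
Total PV = 3074.06496 + 206480.57503 = 209554.63999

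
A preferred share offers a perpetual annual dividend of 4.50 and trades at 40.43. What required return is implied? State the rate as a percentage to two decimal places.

P = C/r ⇒ r = C/P = 4.50/40.43 = 0.111303

11.13%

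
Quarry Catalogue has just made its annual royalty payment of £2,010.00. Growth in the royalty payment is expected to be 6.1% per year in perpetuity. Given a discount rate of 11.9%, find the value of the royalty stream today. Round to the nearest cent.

D₁ = D₀ × (1 + g) = £2,010.00 × 1.061 = £2,132.6100
Growing perpetuity: P = D₁ / (r − g) = £2,132.6100 / (0.119 − 0.061) = £36,769.14

£36769.14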